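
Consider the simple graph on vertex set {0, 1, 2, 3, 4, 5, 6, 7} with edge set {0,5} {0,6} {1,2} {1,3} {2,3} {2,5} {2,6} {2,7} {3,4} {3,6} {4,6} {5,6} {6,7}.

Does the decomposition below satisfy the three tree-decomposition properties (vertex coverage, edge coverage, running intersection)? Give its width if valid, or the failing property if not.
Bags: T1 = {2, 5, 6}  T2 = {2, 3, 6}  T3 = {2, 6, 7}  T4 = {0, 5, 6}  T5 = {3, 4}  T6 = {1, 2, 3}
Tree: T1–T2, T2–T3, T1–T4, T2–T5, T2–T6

A tree decomposition must satisfy three properties: every vertex lies in some bag; for every edge, both endpoints lie together in some bag; and for every vertex, the bags containing it form a connected subtree. Here edge (6,4) lies in no bag, so the decomposition is invalid.

No — edge (6,4) lies in no bag.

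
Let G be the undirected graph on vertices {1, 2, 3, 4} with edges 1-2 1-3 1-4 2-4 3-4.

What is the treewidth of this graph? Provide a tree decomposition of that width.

Treewidth 2.
Bags: B1 = {1, 2, 4}  B2 = {1, 3, 4}
Tree: B1–B2

Each bag holds 3 vertices, so the decomposition has width 2, which upper-bounds the treewidth. For the lower bound, the 3 vertices {1, 2, 4} are pairwise adjacent, and any tree decomposition puts a clique entirely inside one bag — forcing width ≥ 2. Hence tw(G) = 2 exactly.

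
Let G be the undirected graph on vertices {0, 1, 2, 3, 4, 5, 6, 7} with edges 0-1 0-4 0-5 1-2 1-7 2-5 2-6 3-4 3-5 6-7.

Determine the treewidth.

A width-2 tree decomposition is:
Bags: B1 = {0, 3, 4}  B2 = {0, 3, 5}  B3 = {0, 1, 5}  B4 = {1, 2, 5}  B5 = {1, 2, 7}  B6 = {2, 6, 7}
Tree: B1–B2, B2–B3, B3–B4, B4–B5, B5–B6
Each bag holds 3 vertices, so the decomposition has width 2, which upper-bounds the treewidth. The edges 4–3–5–0–4 form a cycle, so G is not a tree and its treewidth is at least 2. Hence tw(G) = 2 exactly.

2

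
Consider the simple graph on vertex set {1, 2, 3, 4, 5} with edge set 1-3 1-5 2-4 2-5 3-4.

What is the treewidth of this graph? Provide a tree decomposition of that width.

Treewidth 2.
One such decomposition:
Bags: B1 = {1, 2, 5}  B2 = {1, 2, 3}  B3 = {2, 3, 4}
Tree: B1–B2, B2–B3

The largest bag has 3 vertices, giving width 2; this decomposition certifies tw(G) ≤ 2. The edges 2–5–1–3–4–2 form a cycle, so G is not a tree and its treewidth is at least 2. The upper and lower bounds meet at 2, so that is the treewidth.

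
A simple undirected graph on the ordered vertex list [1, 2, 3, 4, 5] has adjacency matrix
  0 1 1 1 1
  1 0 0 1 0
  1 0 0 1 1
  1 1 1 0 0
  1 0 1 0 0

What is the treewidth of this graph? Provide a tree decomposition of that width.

Treewidth 2.
Bags: B1 = {1, 3, 4}  B2 = {1, 3, 5}  B3 = {1, 2, 4}
Tree: B1–B2, B1–B3

Every bag has size at most 3, so the width is 3 − 1 = 2 and tw(G) ≤ 2. On the other hand G contains the 3-clique {1, 2, 4}. A clique must lie in a single bag of any decomposition, so no decomposition can have width below 2. Therefore the treewidth is 2.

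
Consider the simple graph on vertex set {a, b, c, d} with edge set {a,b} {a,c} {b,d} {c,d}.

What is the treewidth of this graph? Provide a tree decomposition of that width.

Treewidth 2.
One optimal decomposition is:
Bags: B1 = {a, c, d}  B2 = {a, b, d}
Tree: B1–B2

The largest bag has 3 vertices, giving width 2; this decomposition certifies tw(G) ≤ 2. For the lower bound, G contains the cycle a–c–d–b–a, so G is not a forest; only forests have treewidth ≤ 1, hence tw(G) ≥ 2. Combining the bounds, tw(G) = 2.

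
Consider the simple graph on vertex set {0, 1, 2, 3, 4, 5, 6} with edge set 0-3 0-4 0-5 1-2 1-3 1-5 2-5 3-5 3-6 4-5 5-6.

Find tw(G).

2

A width-2 tree decomposition is:
Bags: B1 = {1, 3, 5}  B2 = {0, 3, 5}  B3 = {0, 4, 5}  B4 = {1, 2, 5}  B5 = {3, 5, 6}
Tree: B1–B2, B2–B3, B1–B4, B2–B5
Each bag holds 3 vertices, so the decomposition has width 2, which upper-bounds the treewidth. Conversely, {1, 2, 5} is a clique of size 3, and the vertices of any clique must share a bag in every tree decomposition; so some bag has ≥ 3 vertices and tw(G) ≥ 2. Combining the bounds, tw(G) = 2.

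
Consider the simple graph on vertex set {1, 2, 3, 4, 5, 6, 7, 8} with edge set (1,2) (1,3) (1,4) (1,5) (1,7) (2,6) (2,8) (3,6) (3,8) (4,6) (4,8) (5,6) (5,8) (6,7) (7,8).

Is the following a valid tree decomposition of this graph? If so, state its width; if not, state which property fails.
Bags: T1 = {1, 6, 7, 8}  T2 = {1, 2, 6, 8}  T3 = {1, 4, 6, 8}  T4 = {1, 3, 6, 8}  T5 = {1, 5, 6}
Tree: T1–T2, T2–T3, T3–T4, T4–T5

A tree decomposition must satisfy three properties: every vertex lies in some bag; for every edge, both endpoints lie together in some bag; and for every vertex, the bags containing it form a connected subtree. Here edge (8,5) lies in no bag, so the decomposition is invalid.

No — edge (8,5) lies in no bag.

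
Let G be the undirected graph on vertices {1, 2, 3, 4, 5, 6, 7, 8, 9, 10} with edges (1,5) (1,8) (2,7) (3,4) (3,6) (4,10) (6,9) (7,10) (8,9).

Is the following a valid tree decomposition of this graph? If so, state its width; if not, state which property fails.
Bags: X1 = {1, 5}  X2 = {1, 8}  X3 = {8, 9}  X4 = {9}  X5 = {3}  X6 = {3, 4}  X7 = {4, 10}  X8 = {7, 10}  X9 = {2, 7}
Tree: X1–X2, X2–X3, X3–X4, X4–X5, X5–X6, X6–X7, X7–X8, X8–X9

No — vertex 6 appears in no bag.

A tree decomposition must satisfy three properties: every vertex lies in some bag; for every edge, both endpoints lie together in some bag; and for every vertex, the bags containing it form a connected subtree. Here vertex 6 appears in no bag, so the decomposition is invalid.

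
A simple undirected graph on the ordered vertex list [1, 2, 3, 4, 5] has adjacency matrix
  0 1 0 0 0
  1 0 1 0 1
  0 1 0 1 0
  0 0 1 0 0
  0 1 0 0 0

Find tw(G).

1

A width-1 tree decomposition is:
Bags: B1 = {2, 3}  B2 = {2, 5}  B3 = {1, 2}  B4 = {3, 4}
Tree: B1–B2, B2–B3, B1–B4
Every bag has size at most 2, so the width is 2 − 1 = 1 and tw(G) ≤ 1. Any graph with an edge has treewidth ≥ 1, and G has the edge 2–3. Combining the bounds, tw(G) = 1.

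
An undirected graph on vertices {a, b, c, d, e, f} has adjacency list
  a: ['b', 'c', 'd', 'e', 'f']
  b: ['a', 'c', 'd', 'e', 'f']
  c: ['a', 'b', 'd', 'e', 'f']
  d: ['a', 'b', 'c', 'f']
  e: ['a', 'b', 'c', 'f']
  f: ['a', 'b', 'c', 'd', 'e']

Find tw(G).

4

A width-4 tree decomposition is:
Bags: B1 = {a, b, c, e, f}  B2 = {a, b, c, d, f}
Tree: B1–B2
The largest bag has 5 vertices, giving width 4; this decomposition certifies tw(G) ≤ 4. Conversely, {a, b, c, d, f} is a clique of size 5, and the vertices of any clique must share a bag in every tree decomposition; so some bag has ≥ 5 vertices and tw(G) ≥ 4. Combining the bounds, tw(G) = 4.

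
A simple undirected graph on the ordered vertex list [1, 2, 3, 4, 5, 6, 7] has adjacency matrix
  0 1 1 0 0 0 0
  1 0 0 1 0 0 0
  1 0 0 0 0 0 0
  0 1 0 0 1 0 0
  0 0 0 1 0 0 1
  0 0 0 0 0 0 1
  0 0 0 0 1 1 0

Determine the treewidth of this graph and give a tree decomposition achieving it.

Treewidth 1.
One such decomposition:
Bags: B1 = {6, 7}  B2 = {5, 7}  B3 = {4, 5}  B4 = {2, 4}  B5 = {1, 2}  B6 = {1, 3}
Tree: B1–B2, B2–B3, B3–B4, B4–B5, B5–B6

Every bag has size at most 2, so the width is 2 − 1 = 1 and tw(G) ≤ 1. Since G has at least one edge (e.g. 6–7), it is not an edgeless graph, so tw(G) ≥ 1. Therefore the treewidth is 1.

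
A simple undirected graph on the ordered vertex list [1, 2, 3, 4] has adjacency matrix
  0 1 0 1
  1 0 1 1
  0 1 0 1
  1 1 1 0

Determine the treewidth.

2

A width-2 tree decomposition is:
Bags: B1 = {2, 3, 4}  B2 = {1, 2, 4}
Tree: B1–B2
Each bag holds 3 vertices, so the decomposition has width 2, which upper-bounds the treewidth. On the other hand G contains the 3-clique {1, 2, 4}. A clique must lie in a single bag of any decomposition, so no decomposition can have width below 2. Therefore the treewidth is 2.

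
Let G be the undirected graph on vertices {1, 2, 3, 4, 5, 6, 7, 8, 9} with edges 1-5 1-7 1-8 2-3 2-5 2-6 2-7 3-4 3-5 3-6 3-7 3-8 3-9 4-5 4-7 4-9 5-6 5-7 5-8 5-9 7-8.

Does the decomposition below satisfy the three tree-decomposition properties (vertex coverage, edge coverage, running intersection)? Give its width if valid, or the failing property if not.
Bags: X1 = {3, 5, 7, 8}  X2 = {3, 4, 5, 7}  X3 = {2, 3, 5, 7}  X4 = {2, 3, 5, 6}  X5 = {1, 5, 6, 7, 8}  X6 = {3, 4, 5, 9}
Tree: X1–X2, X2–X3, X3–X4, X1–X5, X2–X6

No — bags containing vertex 6 are not connected in the tree.

A tree decomposition must satisfy three properties: every vertex lies in some bag; for every edge, both endpoints lie together in some bag; and for every vertex, the bags containing it form a connected subtree. Here bags containing vertex 6 are not connected in the tree, so the decomposition is invalid.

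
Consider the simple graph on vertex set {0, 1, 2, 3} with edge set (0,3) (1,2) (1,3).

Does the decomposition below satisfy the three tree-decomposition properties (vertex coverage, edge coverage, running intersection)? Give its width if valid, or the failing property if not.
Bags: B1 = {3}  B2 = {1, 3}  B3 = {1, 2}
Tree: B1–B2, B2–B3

No — vertex 0 appears in no bag.

A tree decomposition must satisfy three properties: every vertex lies in some bag; for every edge, both endpoints lie together in some bag; and for every vertex, the bags containing it form a connected subtree. Here vertex 0 appears in no bag, so the decomposition is invalid.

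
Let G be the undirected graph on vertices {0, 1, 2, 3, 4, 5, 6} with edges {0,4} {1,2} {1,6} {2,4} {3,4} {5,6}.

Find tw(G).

A width-1 tree decomposition is:
Bags: B1 = {2, 4}  B2 = {3, 4}  B3 = {1, 2}  B4 = {0, 4}  B5 = {1, 6}  B6 = {5, 6}
Tree: B1–B2, B1–B3, B1–B4, B3–B5, B5–B6
Each bag holds 2 vertices, so the decomposition has width 1, which upper-bounds the treewidth. Any graph with an edge has treewidth ≥ 1, and G has the edge 2–4. Hence tw(G) = 1 exactly.

1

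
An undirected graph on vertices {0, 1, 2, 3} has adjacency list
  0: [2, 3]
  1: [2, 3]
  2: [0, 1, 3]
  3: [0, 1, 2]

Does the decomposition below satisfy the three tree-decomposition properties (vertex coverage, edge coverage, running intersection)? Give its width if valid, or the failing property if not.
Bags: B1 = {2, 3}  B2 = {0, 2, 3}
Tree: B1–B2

No — vertex 1 appears in no bag.

A tree decomposition must satisfy three properties: every vertex lies in some bag; for every edge, both endpoints lie together in some bag; and for every vertex, the bags containing it form a connected subtree. Here vertex 1 appears in no bag, so the decomposition is invalid.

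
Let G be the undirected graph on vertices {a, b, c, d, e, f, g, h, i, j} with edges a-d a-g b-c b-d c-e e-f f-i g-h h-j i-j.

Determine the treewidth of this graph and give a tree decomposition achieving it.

Treewidth 2.
Bags: B1 = {a, g, h}  B2 = {a, d, h}  B3 = {b, d, h}  B4 = {b, c, h}  B5 = {c, e, h}  B6 = {e, f, h}  B7 = {f, h, i}  B8 = {h, i, j}
Tree: B1–B2, B2–B3, B3–B4, B4–B5, B5–B6, B6–B7, B7–B8

Every bag has size at most 3, so the width is 3 − 1 = 2 and tw(G) ≤ 2. The edges h–g–a–d–b–c–e–f–i–j–h form a cycle, so G is not a tree and its treewidth is at least 2. Combining the bounds, tw(G) = 2.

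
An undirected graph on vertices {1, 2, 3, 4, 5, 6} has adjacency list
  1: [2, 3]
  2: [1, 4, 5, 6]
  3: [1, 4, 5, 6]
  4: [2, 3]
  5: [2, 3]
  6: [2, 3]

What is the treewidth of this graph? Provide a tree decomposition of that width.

The largest bag has 3 vertices, giving width 2; this decomposition certifies tw(G) ≤ 2. Since 2–5–3–4–2 is a cycle in G, G is not acyclic. Forests are exactly the graphs of treewidth ≤ 1, so tw(G) ≥ 2. Therefore the treewidth is 2.

Treewidth 2.
One such decomposition:
Bags: B1 = {2, 3, 5}  B2 = {2, 3, 4}  B3 = {2, 3, 6}  B4 = {1, 2, 3}
Tree: B1–B2, B2–B3, B3–B4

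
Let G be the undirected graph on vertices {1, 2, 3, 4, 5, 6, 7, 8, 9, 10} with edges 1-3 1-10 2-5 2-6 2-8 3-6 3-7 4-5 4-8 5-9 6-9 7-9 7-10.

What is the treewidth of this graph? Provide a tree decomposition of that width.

Treewidth 2.
One such decomposition:
Bags: B1 = {4, 5, 8}  B2 = {2, 5, 8}  B3 = {2, 5, 9}  B4 = {2, 6, 9}  B5 = {6, 7, 9}  B6 = {3, 6, 7}  B7 = {3, 7, 10}  B8 = {1, 3, 10}
Tree: B1–B2, B2–B3, B3–B4, B4–B5, B5–B6, B6–B7, B7–B8

The largest bag has 3 vertices, giving width 2; this decomposition certifies tw(G) ≤ 2. Since 4–8–2–5–4 is a cycle in G, G is not acyclic. Forests are exactly the graphs of treewidth ≤ 1, so tw(G) ≥ 2. Therefore the treewidth is 2.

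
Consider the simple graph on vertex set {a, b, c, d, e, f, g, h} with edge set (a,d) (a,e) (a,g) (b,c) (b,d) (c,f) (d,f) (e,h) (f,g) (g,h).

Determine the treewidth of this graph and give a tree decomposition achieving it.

Treewidth 2.
One optimal decomposition is:
Bags: B1 = {e, g, h}  B2 = {a, e, g}  B3 = {a, f, g}  B4 = {a, d, f}  B5 = {c, d, f}  B6 = {b, c, d}
Tree: B1–B2, B2–B3, B3–B4, B4–B5, B5–B6

Each bag holds 3 vertices, so the decomposition has width 2, which upper-bounds the treewidth. The edges h–e–a–g–h form a cycle, so G is not a tree and its treewidth is at least 2. Hence tw(G) = 2 exactly.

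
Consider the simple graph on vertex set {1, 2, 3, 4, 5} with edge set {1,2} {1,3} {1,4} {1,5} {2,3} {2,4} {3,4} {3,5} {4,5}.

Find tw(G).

3

A width-3 tree decomposition is:
Bags: B1 = {1, 2, 3, 4}  B2 = {1, 3, 4, 5}
Tree: B1–B2
Every bag has size at most 4, so the width is 4 − 1 = 3 and tw(G) ≤ 3. On the other hand G contains the 4-clique {1, 2, 3, 4}. A clique must lie in a single bag of any decomposition, so no decomposition can have width below 3. Hence tw(G) = 3 exactly.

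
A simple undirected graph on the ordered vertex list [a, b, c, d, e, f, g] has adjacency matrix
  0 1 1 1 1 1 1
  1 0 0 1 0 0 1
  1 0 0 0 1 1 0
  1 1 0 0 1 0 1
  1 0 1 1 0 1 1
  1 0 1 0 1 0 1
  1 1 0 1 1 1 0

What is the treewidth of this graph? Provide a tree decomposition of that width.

Treewidth 3.
One optimal decomposition is:
Bags: B1 = {a, e, f, g}  B2 = {a, d, e, g}  B3 = {a, c, e, f}  B4 = {a, b, d, g}
Tree: B1–B2, B1–B3, B2–B4

The largest bag has 4 vertices, giving width 3; this decomposition certifies tw(G) ≤ 3. For the lower bound, the 4 vertices {a, d, e, g} are pairwise adjacent, and any tree decomposition puts a clique entirely inside one bag — forcing width ≥ 3. Combining the bounds, tw(G) = 3.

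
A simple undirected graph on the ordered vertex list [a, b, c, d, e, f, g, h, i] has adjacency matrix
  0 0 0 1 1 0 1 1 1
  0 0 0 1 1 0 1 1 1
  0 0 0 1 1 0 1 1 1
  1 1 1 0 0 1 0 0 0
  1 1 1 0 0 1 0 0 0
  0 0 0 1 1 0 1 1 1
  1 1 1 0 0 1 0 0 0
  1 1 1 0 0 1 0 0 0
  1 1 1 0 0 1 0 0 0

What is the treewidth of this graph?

A width-4 tree decomposition is:
Bags: B1 = {a, b, c, d, f}  B2 = {a, b, c, f, g}  B3 = {a, b, c, f, i}  B4 = {a, b, c, e, f}  B5 = {a, b, c, f, h}
Tree: B1–B2, B2–B3, B3–B4, B4–B5
Every bag has size at most 5, so the width is 5 − 1 = 4 and tw(G) ≤ 4. For the lower bound: the 5 vertex sets {d,f}, {b,g}, {c,i}, {a}, {e} are disjoint, each induces a connected subgraph, and every pair is joined by at least one edge of G. Contracting each set to a single vertex therefore yields K_{5} as a minor, and since treewidth is minor-monotone, tw(G) ≥ tw(K_{5}) = 4. Hence tw(G) = 4 exactly.

4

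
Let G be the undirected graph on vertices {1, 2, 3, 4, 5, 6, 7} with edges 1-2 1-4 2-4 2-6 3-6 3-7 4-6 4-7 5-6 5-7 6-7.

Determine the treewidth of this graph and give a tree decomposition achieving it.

Treewidth 2.
One such decomposition:
Bags: B1 = {2, 4, 6}  B2 = {4, 6, 7}  B3 = {1, 2, 4}  B4 = {5, 6, 7}  B5 = {3, 6, 7}
Tree: B1–B2, B1–B3, B2–B4, B2–B5

Every bag has size at most 3, so the width is 3 − 1 = 2 and tw(G) ≤ 2. On the other hand G contains the 3-clique {1, 2, 4}. A clique must lie in a single bag of any decomposition, so no decomposition can have width below 2. Therefore the treewidth is 2.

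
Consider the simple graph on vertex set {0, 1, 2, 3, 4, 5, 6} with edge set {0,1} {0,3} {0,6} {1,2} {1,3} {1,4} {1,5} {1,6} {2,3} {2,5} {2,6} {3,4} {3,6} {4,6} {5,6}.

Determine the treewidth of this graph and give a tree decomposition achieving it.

The largest bag has 4 vertices, giving width 3; this decomposition certifies tw(G) ≤ 3. On the other hand G contains the 4-clique {0, 1, 3, 6}. A clique must lie in a single bag of any decomposition, so no decomposition can have width below 3. Hence tw(G) = 3 exactly.

Treewidth 3.
Bags: B1 = {1, 3, 4, 6}  B2 = {1, 2, 3, 6}  B3 = {0, 1, 3, 6}  B4 = {1, 2, 5, 6}
Tree: B1–B2, B2–B3, B2–B4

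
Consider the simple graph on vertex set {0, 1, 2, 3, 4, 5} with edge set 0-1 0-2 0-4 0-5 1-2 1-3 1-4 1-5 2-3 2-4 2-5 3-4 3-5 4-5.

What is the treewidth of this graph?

4

A width-4 tree decomposition is:
Bags: B1 = {1, 2, 3, 4, 5}  B2 = {0, 1, 2, 4, 5}
Tree: B1–B2
Each bag holds 5 vertices, so the decomposition has width 4, which upper-bounds the treewidth. Conversely, {0, 1, 2, 4, 5} is a clique of size 5, and the vertices of any clique must share a bag in every tree decomposition; so some bag has ≥ 5 vertices and tw(G) ≥ 4. Combining the bounds, tw(G) = 4.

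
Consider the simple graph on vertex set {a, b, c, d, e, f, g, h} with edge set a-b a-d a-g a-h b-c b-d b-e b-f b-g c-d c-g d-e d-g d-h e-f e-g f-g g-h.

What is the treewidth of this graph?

3

A width-3 tree decomposition is:
Bags: B1 = {b, c, d, g}  B2 = {a, b, d, g}  B3 = {a, d, g, h}  B4 = {b, d, e, g}  B5 = {b, e, f, g}
Tree: B1–B2, B2–B3, B1–B4, B4–B5
Each bag holds 4 vertices, so the decomposition has width 3, which upper-bounds the treewidth. On the other hand G contains the 4-clique {a, d, g, h}. A clique must lie in a single bag of any decomposition, so no decomposition can have width below 3. Therefore the treewidth is 3.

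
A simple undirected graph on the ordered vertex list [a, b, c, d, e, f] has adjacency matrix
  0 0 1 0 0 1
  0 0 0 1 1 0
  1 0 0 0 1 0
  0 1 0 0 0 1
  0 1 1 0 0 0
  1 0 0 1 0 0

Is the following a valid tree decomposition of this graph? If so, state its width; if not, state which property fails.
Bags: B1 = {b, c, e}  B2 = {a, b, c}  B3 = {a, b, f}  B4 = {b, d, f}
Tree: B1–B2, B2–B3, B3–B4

Yes; width 2.

Vertex coverage: the bags together contain {a, b, c, d, e, f}, the full vertex set. Edge coverage: each edge of G has both endpoints in at least one bag. Running intersection: for every vertex, the bags containing it form a connected subtree. All three properties hold, so this is a valid tree decomposition of width max|bag| − 1 = 2, and hence tw(G) ≤ 2.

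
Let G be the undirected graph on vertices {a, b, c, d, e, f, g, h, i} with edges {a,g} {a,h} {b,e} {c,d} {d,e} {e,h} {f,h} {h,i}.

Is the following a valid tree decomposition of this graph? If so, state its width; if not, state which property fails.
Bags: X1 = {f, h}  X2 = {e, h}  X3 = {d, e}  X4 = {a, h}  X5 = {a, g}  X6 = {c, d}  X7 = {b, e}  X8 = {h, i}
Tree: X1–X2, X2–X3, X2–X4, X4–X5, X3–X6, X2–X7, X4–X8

Yes; width 1.

Vertex coverage: the bags together contain {a, b, c, d, e, f, g, h, i}, the full vertex set. Edge coverage: each edge of G has both endpoints in at least one bag. Running intersection: for every vertex, the bags containing it form a connected subtree. All three properties hold, so this is a valid tree decomposition of width max|bag| − 1 = 1, and hence tw(G) ≤ 1.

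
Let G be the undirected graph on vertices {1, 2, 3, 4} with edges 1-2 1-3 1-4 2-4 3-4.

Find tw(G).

2

A width-2 tree decomposition is:
Bags: B1 = {1, 3, 4}  B2 = {1, 2, 4}
Tree: B1–B2
Every bag has size at most 3, so the width is 3 − 1 = 2 and tw(G) ≤ 2. For the lower bound, the 3 vertices {1, 2, 4} are pairwise adjacent, and any tree decomposition puts a clique entirely inside one bag — forcing width ≥ 2. The upper and lower bounds meet at 2, so that is the treewidth.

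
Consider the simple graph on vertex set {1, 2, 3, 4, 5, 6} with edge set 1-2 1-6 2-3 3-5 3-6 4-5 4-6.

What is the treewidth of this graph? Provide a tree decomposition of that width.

Each bag holds 3 vertices, so the decomposition has width 2, which upper-bounds the treewidth. For the lower bound, G contains the cycle 1–2–3–6–1, so G is not a forest; only forests have treewidth ≤ 1, hence tw(G) ≥ 2. Combining the bounds, tw(G) = 2.

Treewidth 2.
Bags: B1 = {1, 2, 6}  B2 = {2, 3, 6}  B3 = {3, 4, 6}  B4 = {3, 4, 5}
Tree: B1–B2, B2–B3, B3–B4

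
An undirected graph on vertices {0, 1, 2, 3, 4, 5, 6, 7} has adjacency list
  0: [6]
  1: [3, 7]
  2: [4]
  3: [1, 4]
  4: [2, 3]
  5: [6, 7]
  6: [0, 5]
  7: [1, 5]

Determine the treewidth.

A width-1 tree decomposition is:
Bags: B1 = {2, 4}  B2 = {3, 4}  B3 = {1, 3}  B4 = {1, 7}  B5 = {5, 7}  B6 = {5, 6}  B7 = {0, 6}
Tree: B1–B2, B2–B3, B3–B4, B4–B5, B5–B6, B6–B7
The largest bag has 2 vertices, giving width 1; this decomposition certifies tw(G) ≤ 1. Any graph with an edge has treewidth ≥ 1, and G has the edge 2–4. The upper and lower bounds meet at 1, so that is the treewidth.

1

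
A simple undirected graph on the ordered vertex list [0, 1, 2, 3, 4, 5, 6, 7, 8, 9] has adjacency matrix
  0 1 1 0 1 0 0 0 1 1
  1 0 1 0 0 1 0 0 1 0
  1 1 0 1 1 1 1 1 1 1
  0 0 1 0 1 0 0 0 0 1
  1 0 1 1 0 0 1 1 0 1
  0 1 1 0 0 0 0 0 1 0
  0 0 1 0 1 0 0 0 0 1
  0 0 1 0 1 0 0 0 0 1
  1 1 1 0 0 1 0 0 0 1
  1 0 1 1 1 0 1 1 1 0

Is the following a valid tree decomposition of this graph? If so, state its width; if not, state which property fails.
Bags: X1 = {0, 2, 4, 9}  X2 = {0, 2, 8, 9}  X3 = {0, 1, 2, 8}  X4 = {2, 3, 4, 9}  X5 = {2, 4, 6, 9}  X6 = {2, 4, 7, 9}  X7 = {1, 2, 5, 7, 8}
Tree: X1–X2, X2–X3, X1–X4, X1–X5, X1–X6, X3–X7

No — bags containing vertex 7 are not connected in the tree.

A tree decomposition must satisfy three properties: every vertex lies in some bag; for every edge, both endpoints lie together in some bag; and for every vertex, the bags containing it form a connected subtree. Here bags containing vertex 7 are not connected in the tree, so the decomposition is invalid.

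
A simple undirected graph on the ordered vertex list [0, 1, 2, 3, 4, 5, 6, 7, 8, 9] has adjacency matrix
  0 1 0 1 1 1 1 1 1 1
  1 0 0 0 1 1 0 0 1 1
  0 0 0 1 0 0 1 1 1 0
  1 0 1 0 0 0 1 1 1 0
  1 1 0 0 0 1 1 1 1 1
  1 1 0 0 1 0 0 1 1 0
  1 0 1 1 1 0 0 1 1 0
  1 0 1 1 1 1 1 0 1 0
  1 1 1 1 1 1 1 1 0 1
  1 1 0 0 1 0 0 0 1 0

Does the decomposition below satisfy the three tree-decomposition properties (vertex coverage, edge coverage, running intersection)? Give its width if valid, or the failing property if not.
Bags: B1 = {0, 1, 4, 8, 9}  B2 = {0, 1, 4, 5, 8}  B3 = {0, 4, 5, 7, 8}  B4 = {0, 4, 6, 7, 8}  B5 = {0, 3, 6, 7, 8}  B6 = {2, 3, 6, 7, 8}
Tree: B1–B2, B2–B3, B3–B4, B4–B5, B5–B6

Yes; width 4.

Vertex coverage: the bags together contain {0, 1, 2, 3, 4, 5, 6, 7, 8, 9}, the full vertex set. Edge coverage: each edge of G has both endpoints in at least one bag. Running intersection: for every vertex, the bags containing it form a connected subtree. All three properties hold, so this is a valid tree decomposition of width max|bag| − 1 = 4, and hence tw(G) ≤ 4.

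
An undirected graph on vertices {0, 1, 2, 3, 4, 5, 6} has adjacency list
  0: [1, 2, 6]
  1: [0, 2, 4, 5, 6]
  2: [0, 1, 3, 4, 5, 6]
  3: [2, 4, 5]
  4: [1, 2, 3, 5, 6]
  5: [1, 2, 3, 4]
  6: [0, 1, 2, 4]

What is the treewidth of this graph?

3

A width-3 tree decomposition is:
Bags: B1 = {1, 2, 4, 5}  B2 = {1, 2, 4, 6}  B3 = {0, 1, 2, 6}  B4 = {2, 3, 4, 5}
Tree: B1–B2, B2–B3, B1–B4
The largest bag has 4 vertices, giving width 3; this decomposition certifies tw(G) ≤ 3. For the lower bound, the 4 vertices {0, 1, 2, 6} are pairwise adjacent, and any tree decomposition puts a clique entirely inside one bag — forcing width ≥ 3. Combining the bounds, tw(G) = 3.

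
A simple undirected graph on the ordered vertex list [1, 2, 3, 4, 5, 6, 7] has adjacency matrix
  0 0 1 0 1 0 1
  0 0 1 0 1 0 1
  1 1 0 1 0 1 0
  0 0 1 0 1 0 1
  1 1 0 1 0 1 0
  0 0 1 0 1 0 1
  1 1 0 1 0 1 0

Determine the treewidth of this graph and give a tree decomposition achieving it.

The largest bag has 4 vertices, giving width 3; this decomposition certifies tw(G) ≤ 3. For the lower bound: the 4 vertex sets {5,6}, {2,7}, {3}, {4} are disjoint, each induces a connected subgraph, and every pair is joined by at least one edge of G. Contracting each set to a single vertex therefore yields K_{4} as a minor, and since treewidth is minor-monotone, tw(G) ≥ tw(K_{4}) = 3. The upper and lower bounds meet at 3, so that is the treewidth.

Treewidth 3.
One such decomposition:
Bags: B1 = {3, 5, 6, 7}  B2 = {2, 3, 5, 7}  B3 = {3, 4, 5, 7}  B4 = {1, 3, 5, 7}
Tree: B1–B2, B2–B3, B3–B4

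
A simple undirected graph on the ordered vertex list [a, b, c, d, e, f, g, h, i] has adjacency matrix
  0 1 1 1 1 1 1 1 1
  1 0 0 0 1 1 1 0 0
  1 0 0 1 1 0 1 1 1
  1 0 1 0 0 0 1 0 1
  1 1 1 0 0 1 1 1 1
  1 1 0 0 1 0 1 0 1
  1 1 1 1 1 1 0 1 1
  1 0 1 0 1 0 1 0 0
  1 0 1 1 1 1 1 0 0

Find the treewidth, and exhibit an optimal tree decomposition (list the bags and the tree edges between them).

Treewidth 4.
Bags: B1 = {a, b, e, f, g}  B2 = {a, e, f, g, i}  B3 = {a, c, e, g, i}  B4 = {a, c, d, g, i}  B5 = {a, c, e, g, h}
Tree: B1–B2, B2–B3, B3–B4, B3–B5

Every bag has size at most 5, so the width is 5 − 1 = 4 and tw(G) ≤ 4. On the other hand G contains the 5-clique {a, c, d, g, i}. A clique must lie in a single bag of any decomposition, so no decomposition can have width below 4. Combining the bounds, tw(G) = 4.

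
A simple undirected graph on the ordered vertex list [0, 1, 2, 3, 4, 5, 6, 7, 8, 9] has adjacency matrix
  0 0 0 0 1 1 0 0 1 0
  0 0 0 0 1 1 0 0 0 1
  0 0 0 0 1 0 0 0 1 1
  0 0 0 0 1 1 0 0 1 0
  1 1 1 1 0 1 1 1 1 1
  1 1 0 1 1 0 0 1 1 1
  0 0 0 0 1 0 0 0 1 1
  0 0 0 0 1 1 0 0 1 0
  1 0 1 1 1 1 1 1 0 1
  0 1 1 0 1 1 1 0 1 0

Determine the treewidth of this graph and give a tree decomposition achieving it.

Treewidth 3.
Bags: B1 = {4, 5, 8, 9}  B2 = {4, 5, 7, 8}  B3 = {3, 4, 5, 8}  B4 = {2, 4, 8, 9}  B5 = {1, 4, 5, 9}  B6 = {4, 6, 8, 9}  B7 = {0, 4, 5, 8}
Tree: B1–B2, B2–B3, B1–B4, B1–B5, B4–B6, B2–B7

Every bag has size at most 4, so the width is 4 − 1 = 3 and tw(G) ≤ 3. For the lower bound, the 4 vertices {2, 4, 8, 9} are pairwise adjacent, and any tree decomposition puts a clique entirely inside one bag — forcing width ≥ 3. Therefore the treewidth is 3.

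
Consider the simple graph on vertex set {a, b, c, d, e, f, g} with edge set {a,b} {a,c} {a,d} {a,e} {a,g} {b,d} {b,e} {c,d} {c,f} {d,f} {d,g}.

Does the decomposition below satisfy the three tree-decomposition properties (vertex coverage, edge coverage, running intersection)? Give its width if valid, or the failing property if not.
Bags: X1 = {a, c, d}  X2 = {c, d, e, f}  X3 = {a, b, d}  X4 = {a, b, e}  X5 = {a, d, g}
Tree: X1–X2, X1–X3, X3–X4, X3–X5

A tree decomposition must satisfy three properties: every vertex lies in some bag; for every edge, both endpoints lie together in some bag; and for every vertex, the bags containing it form a connected subtree. Here bags containing vertex e are not connected in the tree, so the decomposition is invalid.

No — bags containing vertex e are not connected in the tree.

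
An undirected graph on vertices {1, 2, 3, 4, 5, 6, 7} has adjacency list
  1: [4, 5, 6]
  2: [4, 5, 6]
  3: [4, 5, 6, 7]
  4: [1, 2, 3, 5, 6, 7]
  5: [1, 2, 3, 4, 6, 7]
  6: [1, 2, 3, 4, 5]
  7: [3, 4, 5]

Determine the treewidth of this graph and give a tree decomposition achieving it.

Treewidth 3.
One optimal decomposition is:
Bags: B1 = {3, 4, 5, 6}  B2 = {2, 4, 5, 6}  B3 = {3, 4, 5, 7}  B4 = {1, 4, 5, 6}
Tree: B1–B2, B1–B3, B2–B4

Every bag has size at most 4, so the width is 4 − 1 = 3 and tw(G) ≤ 3. On the other hand G contains the 4-clique {1, 4, 5, 6}. A clique must lie in a single bag of any decomposition, so no decomposition can have width below 3. Therefore the treewidth is 3.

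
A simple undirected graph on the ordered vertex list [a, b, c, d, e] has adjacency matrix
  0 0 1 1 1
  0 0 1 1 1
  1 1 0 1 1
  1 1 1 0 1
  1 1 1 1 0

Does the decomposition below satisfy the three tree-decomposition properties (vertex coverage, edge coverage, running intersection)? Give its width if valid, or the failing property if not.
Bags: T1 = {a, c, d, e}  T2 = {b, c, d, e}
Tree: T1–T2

Yes; width 3.

Checking the three conditions: (i) the bags cover all of {a, b, c, d, e}; (ii) for each edge, some bag contains both endpoints; (iii) the bags containing any fixed vertex form a subtree. All hold, so the decomposition is valid with width 4 − 1 = 3.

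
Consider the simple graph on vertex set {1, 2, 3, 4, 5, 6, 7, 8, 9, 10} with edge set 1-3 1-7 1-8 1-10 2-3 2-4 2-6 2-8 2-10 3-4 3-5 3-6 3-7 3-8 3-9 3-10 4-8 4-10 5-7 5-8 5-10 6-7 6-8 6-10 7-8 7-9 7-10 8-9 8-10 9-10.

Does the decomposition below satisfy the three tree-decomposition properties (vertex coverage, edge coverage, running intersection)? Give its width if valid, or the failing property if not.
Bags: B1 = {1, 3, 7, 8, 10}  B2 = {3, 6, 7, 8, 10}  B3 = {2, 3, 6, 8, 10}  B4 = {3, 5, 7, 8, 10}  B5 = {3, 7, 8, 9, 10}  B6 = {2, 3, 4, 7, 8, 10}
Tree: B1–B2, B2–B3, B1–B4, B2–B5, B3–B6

No — bags containing vertex 7 are not connected in the tree.

A tree decomposition must satisfy three properties: every vertex lies in some bag; for every edge, both endpoints lie together in some bag; and for every vertex, the bags containing it form a connected subtree. Here bags containing vertex 7 are not connected in the tree, so the decomposition is invalid.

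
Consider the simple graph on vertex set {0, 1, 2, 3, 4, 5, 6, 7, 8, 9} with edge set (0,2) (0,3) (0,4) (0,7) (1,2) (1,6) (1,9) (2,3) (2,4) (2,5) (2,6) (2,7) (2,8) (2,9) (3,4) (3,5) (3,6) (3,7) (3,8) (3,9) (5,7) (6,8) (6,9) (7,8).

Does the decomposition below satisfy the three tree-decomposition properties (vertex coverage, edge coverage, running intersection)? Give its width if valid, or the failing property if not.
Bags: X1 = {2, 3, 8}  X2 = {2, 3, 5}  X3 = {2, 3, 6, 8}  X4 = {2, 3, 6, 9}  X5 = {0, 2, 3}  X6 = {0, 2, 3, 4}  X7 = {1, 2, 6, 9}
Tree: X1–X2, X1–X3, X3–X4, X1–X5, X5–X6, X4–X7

No — vertex 7 appears in no bag.

A tree decomposition must satisfy three properties: every vertex lies in some bag; for every edge, both endpoints lie together in some bag; and for every vertex, the bags containing it form a connected subtree. Here vertex 7 appears in no bag, so the decomposition is invalid.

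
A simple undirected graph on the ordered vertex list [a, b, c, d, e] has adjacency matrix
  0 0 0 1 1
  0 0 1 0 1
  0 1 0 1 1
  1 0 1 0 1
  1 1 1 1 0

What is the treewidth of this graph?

2

A width-2 tree decomposition is:
Bags: B1 = {b, c, e}  B2 = {c, d, e}  B3 = {a, d, e}
Tree: B1–B2, B2–B3
Every bag has size at most 3, so the width is 3 − 1 = 2 and tw(G) ≤ 2. On the other hand G contains the 3-clique {c, d, e}. A clique must lie in a single bag of any decomposition, so no decomposition can have width below 2. The upper and lower bounds meet at 2, so that is the treewidth.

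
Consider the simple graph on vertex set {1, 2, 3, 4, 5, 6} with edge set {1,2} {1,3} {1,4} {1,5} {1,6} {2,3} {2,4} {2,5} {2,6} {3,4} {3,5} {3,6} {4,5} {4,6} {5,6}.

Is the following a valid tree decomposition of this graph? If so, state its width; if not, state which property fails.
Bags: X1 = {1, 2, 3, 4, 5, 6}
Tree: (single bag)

Yes; width 5.

Every vertex of G appears in some bag (union = {1, 2, 3, 4, 5, 6}); every edge is covered by a bag; and for each vertex v the set of bags containing v is connected in the bag tree. The decomposition is therefore valid. The largest bag has 6 vertices, so the width is 5.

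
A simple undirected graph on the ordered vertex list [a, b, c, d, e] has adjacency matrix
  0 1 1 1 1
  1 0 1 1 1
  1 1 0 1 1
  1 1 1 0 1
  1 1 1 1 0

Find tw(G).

4

A width-4 tree decomposition is:
Bags: B1 = {a, b, c, d, e}
Tree: (single bag)
With just one bag of size 5, the width is 5 − 1 = 4, so tw(G) ≤ 4. For the lower bound, the 5 vertices {a, b, c, d, e} are pairwise adjacent, and any tree decomposition puts a clique entirely inside one bag — forcing width ≥ 4. The upper and lower bounds meet at 4, so that is the treewidth.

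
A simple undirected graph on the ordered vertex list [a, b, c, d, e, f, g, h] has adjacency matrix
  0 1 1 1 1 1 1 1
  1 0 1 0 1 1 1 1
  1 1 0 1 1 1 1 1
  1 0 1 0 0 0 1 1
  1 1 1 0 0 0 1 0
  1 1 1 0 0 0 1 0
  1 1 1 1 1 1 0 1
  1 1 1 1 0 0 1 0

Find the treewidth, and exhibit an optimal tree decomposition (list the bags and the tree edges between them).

Each bag holds 5 vertices, so the decomposition has width 4, which upper-bounds the treewidth. For the lower bound, the 5 vertices {a, c, d, g, h} are pairwise adjacent, and any tree decomposition puts a clique entirely inside one bag — forcing width ≥ 4. Combining the bounds, tw(G) = 4.

Treewidth 4.
One such decomposition:
Bags: B1 = {a, b, c, f, g}  B2 = {a, b, c, e, g}  B3 = {a, b, c, g, h}  B4 = {a, c, d, g, h}
Tree: B1–B2, B2–B3, B3–B4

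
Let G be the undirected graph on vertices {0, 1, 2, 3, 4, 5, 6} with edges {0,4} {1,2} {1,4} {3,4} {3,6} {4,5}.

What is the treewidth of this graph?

A width-1 tree decomposition is:
Bags: B1 = {4, 5}  B2 = {3, 4}  B3 = {1, 4}  B4 = {3, 6}  B5 = {0, 4}  B6 = {1, 2}
Tree: B1–B2, B1–B3, B2–B4, B3–B5, B3–B6
Each bag holds 2 vertices, so the decomposition has width 1, which upper-bounds the treewidth. Since G has at least one edge (e.g. 5–4), it is not an edgeless graph, so tw(G) ≥ 1. Hence tw(G) = 1 exactly.

1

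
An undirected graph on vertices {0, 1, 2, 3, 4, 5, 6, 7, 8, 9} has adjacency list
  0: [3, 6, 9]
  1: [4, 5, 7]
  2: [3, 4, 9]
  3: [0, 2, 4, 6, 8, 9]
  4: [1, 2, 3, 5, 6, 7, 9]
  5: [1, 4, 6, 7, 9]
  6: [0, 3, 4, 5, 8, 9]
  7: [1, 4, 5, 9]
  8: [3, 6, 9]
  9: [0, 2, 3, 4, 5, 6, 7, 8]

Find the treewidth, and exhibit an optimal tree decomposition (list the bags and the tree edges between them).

Treewidth 3.
Bags: B1 = {4, 5, 6, 9}  B2 = {4, 5, 7, 9}  B3 = {3, 4, 6, 9}  B4 = {1, 4, 5, 7}  B5 = {3, 6, 8, 9}  B6 = {2, 3, 4, 9}  B7 = {0, 3, 6, 9}
Tree: B1–B2, B1–B3, B2–B4, B3–B5, B3–B6, B3–B7

Each bag holds 4 vertices, so the decomposition has width 3, which upper-bounds the treewidth. For the lower bound, the 4 vertices {1, 4, 5, 7} are pairwise adjacent, and any tree decomposition puts a clique entirely inside one bag — forcing width ≥ 3. Combining the bounds, tw(G) = 3.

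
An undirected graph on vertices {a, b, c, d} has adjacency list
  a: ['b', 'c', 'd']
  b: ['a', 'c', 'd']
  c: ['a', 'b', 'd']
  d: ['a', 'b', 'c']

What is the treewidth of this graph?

A width-3 tree decomposition is:
Bags: B1 = {a, b, c, d}
Tree: (single bag)
A single bag containing all 4 vertices is trivially a valid decomposition of width 3. For the lower bound, the 4 vertices {a, b, c, d} are pairwise adjacent, and any tree decomposition puts a clique entirely inside one bag — forcing width ≥ 3. Hence tw(G) = 3 exactly.

3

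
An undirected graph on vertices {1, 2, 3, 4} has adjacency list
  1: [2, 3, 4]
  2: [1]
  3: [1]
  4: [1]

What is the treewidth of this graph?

A width-1 tree decomposition is:
Bags: B1 = {1, 4}  B2 = {1, 2}  B3 = {1, 3}
Tree: B1–B2, B1–B3
Every bag has size at most 2, so the width is 2 − 1 = 1 and tw(G) ≤ 1. G has an edge, so its treewidth is at least 1. Therefore the treewidth is 1.

1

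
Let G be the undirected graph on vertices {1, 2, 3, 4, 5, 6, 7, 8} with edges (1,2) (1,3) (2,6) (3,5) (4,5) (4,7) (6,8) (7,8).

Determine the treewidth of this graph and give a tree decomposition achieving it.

Each bag holds 3 vertices, so the decomposition has width 2, which upper-bounds the treewidth. The edges 2–6–8–7–4–5–3–1–2 form a cycle, so G is not a tree and its treewidth is at least 2. Hence tw(G) = 2 exactly.

Treewidth 2.
Bags: B1 = {2, 6, 8}  B2 = {2, 7, 8}  B3 = {2, 4, 7}  B4 = {2, 4, 5}  B5 = {2, 3, 5}  B6 = {1, 2, 3}
Tree: B1–B2, B2–B3, B3–B4, B4–B5, B5–B6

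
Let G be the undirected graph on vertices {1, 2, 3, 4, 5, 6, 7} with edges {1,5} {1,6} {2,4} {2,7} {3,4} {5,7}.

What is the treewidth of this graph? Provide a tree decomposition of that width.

Treewidth 1.
Bags: B1 = {3, 4}  B2 = {2, 4}  B3 = {2, 7}  B4 = {5, 7}  B5 = {1, 5}  B6 = {1, 6}
Tree: B1–B2, B2–B3, B3–B4, B4–B5, B5–B6

Every bag has size at most 2, so the width is 2 − 1 = 1 and tw(G) ≤ 1. G has an edge, so its treewidth is at least 1. Combining the bounds, tw(G) = 1.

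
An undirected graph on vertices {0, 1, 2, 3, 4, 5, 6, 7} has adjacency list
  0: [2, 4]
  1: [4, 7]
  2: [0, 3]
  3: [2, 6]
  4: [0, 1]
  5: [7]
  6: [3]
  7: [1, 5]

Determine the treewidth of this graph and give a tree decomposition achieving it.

Each bag holds 2 vertices, so the decomposition has width 1, which upper-bounds the treewidth. Any graph with an edge has treewidth ≥ 1, and G has the edge 6–3. The upper and lower bounds meet at 1, so that is the treewidth.

Treewidth 1.
One such decomposition:
Bags: B1 = {3, 6}  B2 = {2, 3}  B3 = {0, 2}  B4 = {0, 4}  B5 = {1, 4}  B6 = {1, 7}  B7 = {5, 7}
Tree: B1–B2, B2–B3, B3–B4, B4–B5, B5–B6, B6–B7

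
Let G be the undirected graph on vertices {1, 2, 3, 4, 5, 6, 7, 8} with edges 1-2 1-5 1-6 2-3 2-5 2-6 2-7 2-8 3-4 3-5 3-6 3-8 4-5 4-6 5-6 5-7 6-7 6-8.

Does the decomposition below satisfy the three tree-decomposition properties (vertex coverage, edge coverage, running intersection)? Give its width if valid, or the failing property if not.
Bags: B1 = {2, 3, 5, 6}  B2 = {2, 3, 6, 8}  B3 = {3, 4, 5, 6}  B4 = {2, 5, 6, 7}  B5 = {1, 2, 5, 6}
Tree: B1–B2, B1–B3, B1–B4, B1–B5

Yes; width 3.

Every vertex of G appears in some bag (union = {1, 2, 3, 4, 5, 6, 7, 8}); every edge is covered by a bag; and for each vertex v the set of bags containing v is connected in the bag tree. The decomposition is therefore valid. The largest bag has 4 vertices, so the width is 3.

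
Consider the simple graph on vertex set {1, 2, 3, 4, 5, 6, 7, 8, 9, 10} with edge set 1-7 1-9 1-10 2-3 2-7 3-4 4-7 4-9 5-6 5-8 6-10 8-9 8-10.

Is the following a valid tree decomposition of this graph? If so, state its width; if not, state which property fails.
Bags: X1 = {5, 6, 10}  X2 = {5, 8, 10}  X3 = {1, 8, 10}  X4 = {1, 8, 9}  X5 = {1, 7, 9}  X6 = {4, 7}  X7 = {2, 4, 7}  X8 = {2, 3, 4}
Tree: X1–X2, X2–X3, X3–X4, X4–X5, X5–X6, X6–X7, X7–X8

A tree decomposition must satisfy three properties: every vertex lies in some bag; for every edge, both endpoints lie together in some bag; and for every vertex, the bags containing it form a connected subtree. Here edge (9,4) lies in no bag, so the decomposition is invalid.

No — edge (9,4) lies in no bag.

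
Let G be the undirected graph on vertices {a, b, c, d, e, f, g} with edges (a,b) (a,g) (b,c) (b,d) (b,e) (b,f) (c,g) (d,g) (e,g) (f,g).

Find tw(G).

2

A width-2 tree decomposition is:
Bags: B1 = {a, b, g}  B2 = {b, f, g}  B3 = {b, d, g}  B4 = {b, c, g}  B5 = {b, e, g}
Tree: B1–B2, B2–B3, B3–B4, B4–B5
Each bag holds 3 vertices, so the decomposition has width 2, which upper-bounds the treewidth. For the lower bound, G contains the cycle g–a–b–f–g, so G is not a forest; only forests have treewidth ≤ 1, hence tw(G) ≥ 2. Combining the bounds, tw(G) = 2.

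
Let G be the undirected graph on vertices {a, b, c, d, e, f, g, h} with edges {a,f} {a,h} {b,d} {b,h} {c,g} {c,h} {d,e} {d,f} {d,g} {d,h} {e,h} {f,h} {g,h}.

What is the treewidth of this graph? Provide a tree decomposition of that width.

Treewidth 2.
Bags: B1 = {d, e, h}  B2 = {b, d, h}  B3 = {d, f, h}  B4 = {d, g, h}  B5 = {a, f, h}  B6 = {c, g, h}
Tree: B1–B2, B2–B3, B3–B4, B3–B5, B4–B6

The largest bag has 3 vertices, giving width 2; this decomposition certifies tw(G) ≤ 2. For the lower bound, the 3 vertices {d, g, h} are pairwise adjacent, and any tree decomposition puts a clique entirely inside one bag — forcing width ≥ 2. Therefore the treewidth is 2.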